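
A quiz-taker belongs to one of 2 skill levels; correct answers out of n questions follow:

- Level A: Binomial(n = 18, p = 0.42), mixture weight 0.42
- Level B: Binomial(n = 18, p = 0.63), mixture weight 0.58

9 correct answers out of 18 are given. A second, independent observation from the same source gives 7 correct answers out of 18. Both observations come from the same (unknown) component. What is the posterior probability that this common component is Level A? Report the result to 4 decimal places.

0.8985

By Bayes' theorem, P(k | x) = P(Z=k) f_k(x) / Σ_j P(Z=j) f_j(x).
Since both observations come from the same component, the likelihood for component k is f_k(x₁)·f_k(x₂).
  p_A = [C(18,9)·0.42^9·0.58^9 = 48620·0.000406671·0.00742766 = 0.146862] × [0.183319] = 0.0269227
  p_B = [C(18,9)·0.63^9·0.37^9 = 48620·0.0156338·0.000129962 = 0.098786] × [0.0223027] = 0.0022032
Prior × likelihood for each component:
  P(Z=A)·p_A = 0.42 × 0.0269227 = 0.0113075
  P(Z=B)·p_B = 0.58 × 0.0022032 = 0.00127785
Marginal: 0.0113075 + 0.00127785 = 0.0125854
So the posterior for Level A is 0.0113075 / 0.0125854 ≈ 0.8985.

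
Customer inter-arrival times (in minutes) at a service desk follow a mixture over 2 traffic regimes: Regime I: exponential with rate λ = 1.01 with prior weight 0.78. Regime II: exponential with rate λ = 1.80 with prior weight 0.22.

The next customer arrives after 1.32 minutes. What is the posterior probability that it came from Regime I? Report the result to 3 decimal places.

Posterior ∝ prior × likelihood, so P(k | x) ∝ π_k f_k(x); normalise over all components.
Exponential densities:
  f_I = 1.01·e^(−1.01·1.32) = 1.01·e^(−1.3332) = 0.266269
  f_II = 1.80·e^(−1.80·1.32) = 1.80·e^(−2.3760) = 0.167259
Prior × likelihood for each component:
  π_I·f_I = 0.78 × 0.266269 = 0.20769
  π_II·f_II = 0.22 × 0.167259 = 0.0367969
Sum: 0.20769 + 0.0367969 = 0.244486
So the posterior for Regime I is 0.20769 / 0.244486 ≈ 0.849.

0.849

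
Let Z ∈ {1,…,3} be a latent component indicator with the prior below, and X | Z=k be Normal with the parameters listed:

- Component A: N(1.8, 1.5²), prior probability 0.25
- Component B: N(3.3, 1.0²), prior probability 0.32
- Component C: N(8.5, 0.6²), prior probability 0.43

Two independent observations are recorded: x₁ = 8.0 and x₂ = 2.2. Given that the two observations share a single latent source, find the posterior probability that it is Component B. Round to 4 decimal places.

0.1177

P(component k | x) = P(Z=k)·f_k(x) / marginal(x), where marginal(x) = Σ_j P(Z=j)·f_j(x).
Since both observations come from the same component, the likelihood for component k is f_k(x₁)·f_k(x₂).
  p_A = [(1/(1.5·√(2π)))·exp(−(8.0−1.8)²/(2·1.5²)) = 0.265962·exp(-8.54222) = 5.18775e-05] × [0.256671] = 1.33155e-05
  p_B = [(1/(1.0·√(2π)))·exp(−(8.0−3.3)²/(2·1.0²)) = 0.398942·exp(-11.04500) = 6.36983e-06] × [0.217852] = 1.38768e-06
  p_C = [(1/(0.6·√(2π)))·exp(−(8.0−8.5)²/(2·0.6²)) = 0.664904·exp(-0.34722) = 0.469853] × [7.62563e-25] = 3.58292e-25
Prior × likelihood for each component:
  P(Z=A)·p_A = 0.25 × 1.33155e-05 = 3.32886e-06
  P(Z=B)·p_B = 0.32 × 1.38768e-06 = 4.44058e-07
  P(Z=C)·p_C = 0.43 × 3.58292e-25 = 1.54066e-25
Marginal: 3.32886e-06 + 4.44058e-07 + 1.54066e-25 = 3.77292e-06
P(Component B | data) = 4.44058e-07 / 3.77292e-06 ≈ 0.1177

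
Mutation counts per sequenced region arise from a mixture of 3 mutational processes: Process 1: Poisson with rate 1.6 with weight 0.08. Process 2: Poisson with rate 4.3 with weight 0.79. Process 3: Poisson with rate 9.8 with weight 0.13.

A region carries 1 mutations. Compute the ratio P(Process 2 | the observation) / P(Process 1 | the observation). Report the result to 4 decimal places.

Only the two components matter; the odds are (P(Z=i) f_i(x)) / (P(Z=j) f_j(x)).
Evaluate each component's likelihood at the observed value:
  p_1 = e^(−1.6)·1.6^1/1! = 0.323034
  p_2 = e^(−4.3)·4.3^1/1! = 0.0583448
  p_3 = e^(−9.8)·9.8^1/1! = 0.000543426
Odds = (0.79/0.08) × (0.0583448/0.323034) = 9.875 × 0.180615 ≈ 1.7836

1.7836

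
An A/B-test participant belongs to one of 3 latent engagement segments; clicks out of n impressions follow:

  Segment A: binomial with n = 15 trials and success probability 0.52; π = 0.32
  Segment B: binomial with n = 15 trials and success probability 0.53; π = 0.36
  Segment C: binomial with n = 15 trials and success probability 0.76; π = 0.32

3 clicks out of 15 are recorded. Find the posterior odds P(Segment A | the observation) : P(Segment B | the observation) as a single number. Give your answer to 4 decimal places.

1.0808

The posterior odds equal the prior odds times the likelihood ratio: (π_i/π_j)·(f_i(x)/f_j(x)).
Binomial probabilities:
  p_A = 0.0095701
  p_B = 0.0078707
  p_C = 7.29436e-06
Odds = (0.32/0.36) × (0.0095701/0.0078707) = 0.888889 × 1.21591 ≈ 1.0808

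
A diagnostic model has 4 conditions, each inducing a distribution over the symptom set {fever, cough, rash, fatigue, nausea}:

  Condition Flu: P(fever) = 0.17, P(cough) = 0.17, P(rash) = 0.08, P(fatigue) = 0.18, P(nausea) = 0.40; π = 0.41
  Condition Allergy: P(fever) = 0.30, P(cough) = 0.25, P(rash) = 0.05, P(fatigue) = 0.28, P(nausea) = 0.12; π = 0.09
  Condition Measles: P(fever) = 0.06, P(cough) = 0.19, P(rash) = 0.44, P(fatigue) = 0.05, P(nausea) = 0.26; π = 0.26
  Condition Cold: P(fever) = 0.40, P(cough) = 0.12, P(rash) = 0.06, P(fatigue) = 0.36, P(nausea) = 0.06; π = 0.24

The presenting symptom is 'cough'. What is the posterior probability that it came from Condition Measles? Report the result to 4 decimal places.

0.2899

The responsibility of component k is π_k f_k(x) divided by Σ_j π_j f_j(x).
Component likelihoods at x = 'cough':
  p_Flu = P(cough | comp) = 0.17
  p_Allergy = P(cough | comp) = 0.25
  p_Measles = P(cough | comp) = 0.19
  p_Cold = P(cough | comp) = 0.12
Prior × likelihood for each component:
  π_Flu·p_Flu = 0.41 × 0.17 = 0.0697
  π_Allergy·p_Allergy = 0.09 × 0.25 = 0.0225
  π_Measles·p_Measles = 0.26 × 0.19 = 0.0494
  π_Cold·p_Cold = 0.24 × 0.12 = 0.0288
Marginal: 0.0697 + 0.0225 + 0.0494 + 0.0288 = 0.1704
Responsibility of Condition Measles: 0.0494 / 0.1704 ≈ 0.2899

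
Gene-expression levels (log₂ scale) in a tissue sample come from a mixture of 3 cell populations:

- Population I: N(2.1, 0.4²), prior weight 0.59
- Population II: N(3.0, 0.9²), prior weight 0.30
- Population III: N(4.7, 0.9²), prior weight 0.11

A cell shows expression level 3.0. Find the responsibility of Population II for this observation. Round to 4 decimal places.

0.7074

Apply Bayes' rule: the posterior for each component is proportional to its prior times its likelihood at x.
Normal densities:
  f_I = 0.0793491
  f_II = 0.443269
  f_III = 0.0744574
Weight by the priors:
  w_I·f_I = 0.59 × 0.0793491 = 0.046816
  w_II·f_II = 0.30 × 0.443269 = 0.132981
  w_III·f_III = 0.11 × 0.0744574 = 0.00819031
Denominator: 0.046816 + 0.132981 + 0.00819031 = 0.187987
So the posterior for Population II is 0.132981 / 0.187987 ≈ 0.7074.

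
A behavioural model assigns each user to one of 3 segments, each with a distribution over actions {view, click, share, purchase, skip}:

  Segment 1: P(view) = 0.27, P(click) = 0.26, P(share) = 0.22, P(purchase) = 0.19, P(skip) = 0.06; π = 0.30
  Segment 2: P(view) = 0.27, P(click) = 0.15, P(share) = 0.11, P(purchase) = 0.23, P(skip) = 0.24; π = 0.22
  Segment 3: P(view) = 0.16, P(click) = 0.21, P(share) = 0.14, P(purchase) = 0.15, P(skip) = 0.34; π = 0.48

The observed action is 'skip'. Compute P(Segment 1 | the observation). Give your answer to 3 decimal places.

0.077

By Bayes' theorem, P(k | x) = π_k f_k(x) / Σ_j π_j f_j(x).
Evaluate each component's likelihood at the observed value:
  p_1 = 0.06
  p_2 = 0.24
  p_3 = 0.34
Unnormalised posteriors:
  π_1·p_1 = 0.30 × 0.06 = 0.018
  π_2·p_2 = 0.22 × 0.24 = 0.0528
  π_3·p_3 = 0.48 × 0.34 = 0.1632
Marginal: 0.018 + 0.0528 + 0.1632 = 0.234
Responsibility of Segment 1: 0.018 / 0.234 ≈ 0.077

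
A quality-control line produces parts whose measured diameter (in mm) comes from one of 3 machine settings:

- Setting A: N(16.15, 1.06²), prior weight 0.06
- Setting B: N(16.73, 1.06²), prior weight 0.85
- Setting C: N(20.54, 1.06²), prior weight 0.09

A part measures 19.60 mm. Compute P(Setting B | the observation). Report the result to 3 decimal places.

0.263

P(component k | x) = P(Z=k)·f_k(x) / marginal(x), where marginal(x) = Σ_j P(Z=j)·f_j(x).
Component likelihoods at x = 19.60 mm:
  L_A = 0.00188505
  L_B = 0.00963249
  L_C = 0.254003
Multiply by the mixture weights:
  P(Z=A)·L_A = 0.06 × 0.00188505 = 0.000113103
  P(Z=B)·L_B = 0.85 × 0.00963249 = 0.00818762
  P(Z=C)·L_C = 0.09 × 0.254003 = 0.0228603
Sum: 0.000113103 + 0.00818762 + 0.0228603 = 0.031161
P(Setting B | 19.60 mm) = 0.00818762 / 0.031161 ≈ 0.263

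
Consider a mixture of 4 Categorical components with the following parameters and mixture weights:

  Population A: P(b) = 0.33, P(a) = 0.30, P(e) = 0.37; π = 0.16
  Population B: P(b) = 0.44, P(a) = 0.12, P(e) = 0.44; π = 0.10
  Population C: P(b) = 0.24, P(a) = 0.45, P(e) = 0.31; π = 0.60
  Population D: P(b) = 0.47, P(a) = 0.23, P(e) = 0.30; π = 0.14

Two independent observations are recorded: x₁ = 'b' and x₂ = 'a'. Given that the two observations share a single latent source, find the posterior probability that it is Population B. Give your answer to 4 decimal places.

Posterior ∝ prior × likelihood, so P(k | x) ∝ w_k f_k(x); normalise over all components.
Since both observations come from the same component, the likelihood for component k is f_k(x₁)·f_k(x₂).
  f_A = [0.33] × [0.3] = 0.099
  f_B = [0.44] × [0.12] = 0.0528
  f_C = [0.24] × [0.45] = 0.108
  f_D = [0.47] × [0.23] = 0.1081
Prior × likelihood for each component:
  w_A·f_A = 0.16 × 0.099 = 0.01584
  w_B·f_B = 0.10 × 0.0528 = 0.00528
  w_C·f_C = 0.60 × 0.108 = 0.0648
  w_D·f_D = 0.14 × 0.1081 = 0.015134
Marginal: 0.01584 + 0.00528 + 0.0648 + 0.015134 = 0.101054
P(Population B | x₁,x₂) = 0.00528 / 0.101054 ≈ 0.0522

0.0522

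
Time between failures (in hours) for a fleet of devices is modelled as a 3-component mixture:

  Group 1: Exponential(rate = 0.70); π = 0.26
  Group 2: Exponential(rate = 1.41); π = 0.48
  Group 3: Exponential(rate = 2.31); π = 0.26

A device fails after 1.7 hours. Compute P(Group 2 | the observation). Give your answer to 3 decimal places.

The responsibility of component k is w_k f_k(x) divided by Σ_j w_j f_j(x).
Component likelihoods at x = 1.7 hours:
  f_1 = 0.212955
  f_2 = 0.128297
  f_3 = 0.0455132
Weight by the priors:
  w_1·f_1 = 0.26 × 0.212955 = 0.0553683
  w_2·f_2 = 0.48 × 0.128297 = 0.0615824
  w_3·f_3 = 0.26 × 0.0455132 = 0.0118334
Denominator: 0.0553683 + 0.0615824 + 0.0118334 = 0.128784
P(Group 2 | data) = 0.0615824 / 0.128784 ≈ 0.478

0.478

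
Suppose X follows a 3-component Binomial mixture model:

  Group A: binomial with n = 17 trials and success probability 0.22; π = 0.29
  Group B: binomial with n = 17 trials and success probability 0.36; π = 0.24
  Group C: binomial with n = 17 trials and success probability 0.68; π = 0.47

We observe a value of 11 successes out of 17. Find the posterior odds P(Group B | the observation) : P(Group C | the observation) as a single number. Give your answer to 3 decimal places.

0.030

The posterior odds equal the prior odds times the likelihood ratio: (π_i/π_j)·(f_i(x)/f_j(x)).
Binomial probabilities:
  L_A = C(17,11)·0.22^11·0.78^6 = 12376·5.84318e-08·0.2252 = 0.000162854
  L_B = C(17,11)·0.36^11·0.64^6 = 12376·1.31622e-05·0.0687195 = 0.0111941
  L_C = C(17,11)·0.68^11·0.32^6 = 12376·0.0143747·0.00107374 = 0.19102
Posterior odds = (π_B·L_B) / (π_C·L_C) = (0.24·0.0111941) / (0.47·0.19102) = 0.00268657 / 0.0897793 ≈ 0.030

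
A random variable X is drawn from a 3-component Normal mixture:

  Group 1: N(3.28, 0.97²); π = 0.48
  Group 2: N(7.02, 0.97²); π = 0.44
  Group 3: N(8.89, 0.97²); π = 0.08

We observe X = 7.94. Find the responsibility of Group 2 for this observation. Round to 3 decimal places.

0.850

By Bayes' theorem, P(k | x) = π_k f_k(x) / Σ_j π_j f_j(x).
Normal densities:
  L_1 = (1/(0.97·√(2π)))·exp(−(7.94−3.28)²/(2·0.97²)) = 0.411281·exp(-11.53980) = 4.00374e-06
  L_2 = (1/(0.97·√(2π)))·exp(−(7.94−7.02)²/(2·0.97²)) = 0.411281·exp(-0.44978) = 0.262301
  L_3 = (1/(0.97·√(2π)))·exp(−(7.94−8.89)²/(2·0.97²)) = 0.411281·exp(-0.47959) = 0.254597
Weight by the priors:
  π_1·L_1 = 0.48 × 4.00374e-06 = 1.9218e-06
  π_2·L_2 = 0.44 × 0.262301 = 0.115413
  π_3·L_3 = 0.08 × 0.254597 = 0.0203678
Marginal: 1.9218e-06 + 0.115413 + 0.0203678 = 0.135782
Responsibility of Group 2: 0.115413 / 0.135782 ≈ 0.850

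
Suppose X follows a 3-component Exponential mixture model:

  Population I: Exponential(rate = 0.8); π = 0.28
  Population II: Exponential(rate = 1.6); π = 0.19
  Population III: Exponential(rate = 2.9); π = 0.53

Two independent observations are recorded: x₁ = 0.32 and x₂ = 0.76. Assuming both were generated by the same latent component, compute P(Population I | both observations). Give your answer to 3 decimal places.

Posterior ∝ prior × likelihood, so P(k | x) ∝ π_k f_k(x); normalise over all components.
Since both observations come from the same component, the likelihood for component k is f_k(x₁)·f_k(x₂).
  L_I = [0.8·e^(−0.8·0.32) = 0.8·e^(−0.2560) = 0.619314] × [0.435551] = 0.269743
  L_II = [1.6·e^(−1.6·0.32) = 1.6·e^(−0.5120) = 0.958873] × [0.474262] = 0.454757
  L_III = [2.9·e^(−2.9·0.32) = 2.9·e^(−0.9280) = 1.1465] × [0.320046] = 0.366932
Prior × likelihood for each component:
  π_I·L_I = 0.28 × 0.269743 = 0.0755279
  π_II·L_II = 0.19 × 0.454757 = 0.0864038
  π_III·L_III = 0.53 × 0.366932 = 0.194474
Evidence: 0.0755279 + 0.0864038 + 0.194474 = 0.356406
P(Population I | x₁,x₂) = 0.0755279 / 0.356406 ≈ 0.212

0.212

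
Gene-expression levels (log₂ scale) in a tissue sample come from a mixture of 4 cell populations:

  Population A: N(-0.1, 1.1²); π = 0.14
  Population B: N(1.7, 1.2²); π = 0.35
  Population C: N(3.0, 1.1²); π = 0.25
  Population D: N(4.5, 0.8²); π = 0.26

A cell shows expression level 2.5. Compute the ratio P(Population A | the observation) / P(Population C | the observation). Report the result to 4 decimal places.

Posterior odds = (π_i f_i(x)) / (π_j f_j(x)); the normalising sum cancels.
Component likelihoods at x = 2.5:
  L_A = (1/(1.1·√(2π)))·exp(−(2.5−-0.1)²/(2·1.1²)) = 0.362675·exp(-2.79339) = 0.0222006
  L_B = (1/(1.2·√(2π)))·exp(−(2.5−1.7)²/(2·1.2²)) = 0.332452·exp(-0.22222) = 0.266207
  L_C = (1/(1.1·√(2π)))·exp(−(2.5−3.0)²/(2·1.1²)) = 0.362675·exp(-0.10331) = 0.327079
  L_D = (1/(0.8·√(2π)))·exp(−(2.5−4.5)²/(2·0.8²)) = 0.498678·exp(-3.12500) = 0.0219104
Odds = (0.14/0.25) × (0.0222006/0.327079) = 0.56 × 0.0678753 ≈ 0.0380

0.0380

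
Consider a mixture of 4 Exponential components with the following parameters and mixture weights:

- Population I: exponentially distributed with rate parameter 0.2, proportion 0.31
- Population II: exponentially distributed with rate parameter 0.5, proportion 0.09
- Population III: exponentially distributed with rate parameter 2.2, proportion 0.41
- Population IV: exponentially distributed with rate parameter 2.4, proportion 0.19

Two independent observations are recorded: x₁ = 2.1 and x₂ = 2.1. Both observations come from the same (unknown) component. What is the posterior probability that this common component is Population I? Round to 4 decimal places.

Posterior ∝ prior × likelihood, so P(k | x) ∝ P(Z=k) f_k(x); normalise over all components.
Since both observations come from the same component, the likelihood for component k is f_k(x₁)·f_k(x₂).
  f_I = [0.2·e^(−0.2·2.1) = 0.2·e^(−0.4200) = 0.131409] × [0.131409] = 0.0172684
  f_II = [0.5·e^(−0.5·2.1) = 0.5·e^(−1.0500) = 0.174969] × [0.174969] = 0.0306141
  f_III = [2.2·e^(−2.2·2.1) = 2.2·e^(−4.6200) = 0.0216762] × [0.0216762] = 0.000469856
  f_IV = [2.4·e^(−2.4·2.1) = 2.4·e^(−5.0400) = 0.015537] × [0.015537] = 0.000241398
Prior × likelihood for each component:
  P(Z=I)·f_I = 0.31 × 0.0172684 = 0.00535321
  P(Z=II)·f_II = 0.09 × 0.0306141 = 0.00275527
  P(Z=III)·f_III = 0.41 × 0.000469856 = 0.000192641
  P(Z=IV)·f_IV = 0.19 × 0.000241398 = 4.58657e-05
Denominator: 0.00535321 + 0.00275527 + 0.000192641 + 4.58657e-05 = 0.00834699
Responsibility of Population I: 0.00535321 / 0.00834699 ≈ 0.6413

0.6413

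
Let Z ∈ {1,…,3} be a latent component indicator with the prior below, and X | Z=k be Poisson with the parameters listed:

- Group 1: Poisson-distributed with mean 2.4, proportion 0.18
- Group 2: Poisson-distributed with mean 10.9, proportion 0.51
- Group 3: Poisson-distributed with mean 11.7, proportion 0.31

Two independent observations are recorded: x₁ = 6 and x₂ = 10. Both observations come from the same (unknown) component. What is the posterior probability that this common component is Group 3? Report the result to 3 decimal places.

The responsibility of component k is π_k f_k(x) divided by Σ_j π_j f_j(x).
Since both observations come from the same component, the likelihood for component k is f_k(x₁)·f_k(x₂).
  f_1 = [e^(−2.4)·2.4^6/6! = 0.0240784] × [0.000158505] = 3.81655e-06
  f_2 = [e^(−10.9)·10.9^6/6! = 0.0429949] × [0.120418] = 0.00517736
  f_3 = [e^(−11.7)·11.7^6/6! = 0.0295486] × [0.109863] = 0.00324629
Multiply by the mixture weights:
  π_1·f_1 = 0.18 × 3.81655e-06 = 6.86979e-07
  π_2·f_2 = 0.51 × 0.00517736 = 0.00264046
  π_3·f_3 = 0.31 × 0.00324629 = 0.00100635
Denominator: 6.86979e-07 + 0.00264046 + 0.00100635 = 0.00364749
So the posterior for Group 3 is 0.00100635 / 0.00364749 ≈ 0.276.

0.276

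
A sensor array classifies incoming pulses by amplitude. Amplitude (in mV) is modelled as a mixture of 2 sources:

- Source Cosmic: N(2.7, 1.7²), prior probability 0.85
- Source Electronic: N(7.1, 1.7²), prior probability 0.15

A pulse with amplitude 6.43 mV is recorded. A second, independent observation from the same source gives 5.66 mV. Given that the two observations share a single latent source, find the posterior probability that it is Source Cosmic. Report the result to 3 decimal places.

Posterior ∝ prior × likelihood, so P(k | x) ∝ π_k f_k(x); normalise over all components.
Since both observations come from the same component, the likelihood for component k is f_k(x₁)·f_k(x₂).
  L_Cosmic = [(1/(1.7·√(2π)))·exp(−(6.43−2.7)²/(2·1.7²)) = 0.234672·exp(-2.40708) = 0.0211388] × [0.0515391] = 0.00108948
  L_Electronic = [(1/(1.7·√(2π)))·exp(−(6.43−7.1)²/(2·1.7²)) = 0.234672·exp(-0.07766) = 0.217136] × [0.163929] = 0.0355949
Prior × likelihood for each component:
  π_Cosmic·L_Cosmic = 0.85 × 0.00108948 = 0.000926056
  π_Electronic·L_Electronic = 0.15 × 0.0355949 = 0.00533924
Marginal: 0.000926056 + 0.00533924 = 0.00626529
So the posterior for Source Cosmic is 0.000926056 / 0.00626529 ≈ 0.148.

0.148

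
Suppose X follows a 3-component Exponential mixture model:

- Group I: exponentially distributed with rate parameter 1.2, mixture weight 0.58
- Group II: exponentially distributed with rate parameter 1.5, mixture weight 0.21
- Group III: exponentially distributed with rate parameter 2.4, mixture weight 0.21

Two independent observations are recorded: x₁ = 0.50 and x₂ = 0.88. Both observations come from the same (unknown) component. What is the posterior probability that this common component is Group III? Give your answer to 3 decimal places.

P(component k | x) = w_k·f_k(x) / marginal(x), where marginal(x) = Σ_j w_j·f_j(x).
Since both observations come from the same component, the likelihood for component k is f_k(x₁)·f_k(x₂).
  p_I = [0.658574] × [0.417413] = 0.274898
  p_II = [0.70855] × [0.400703] = 0.283918
  p_III = [0.722866] × [0.29039] = 0.209913
Multiply by the mixture weights:
  w_I·p_I = 0.58 × 0.274898 = 0.159441
  w_II·p_II = 0.21 × 0.283918 = 0.0596228
  w_III·p_III = 0.21 × 0.209913 = 0.0440817
Normaliser: 0.159441 + 0.0596228 + 0.0440817 = 0.263145
Responsibility of Group III: 0.0440817 / 0.263145 ≈ 0.168

0.168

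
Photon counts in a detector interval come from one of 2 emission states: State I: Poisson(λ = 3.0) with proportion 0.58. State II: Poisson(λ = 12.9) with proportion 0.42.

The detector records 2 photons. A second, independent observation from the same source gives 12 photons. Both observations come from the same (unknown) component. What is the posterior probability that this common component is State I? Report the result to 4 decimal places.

0.4261

The responsibility of component k is π_k f_k(x) divided by Σ_j π_j f_j(x).
Since both observations come from the same component, the likelihood for component k is f_k(x₁)·f_k(x₂).
  f_I = [e^(−3.0)·3.0^2/2! = 0.224042] × [5.52376e-05] = 1.23755e-05
  f_II = [e^(−12.9)·12.9^2/2! = 0.00020785] × [0.110749] = 2.30193e-05
Weight by the priors:
  π_I·f_I = 0.58 × 1.23755e-05 = 7.17781e-06
  π_II·f_II = 0.42 × 2.30193e-05 = 9.66809e-06
Denominator: 7.17781e-06 + 9.66809e-06 = 1.68459e-05
P(State I | data) ≈ 0.4261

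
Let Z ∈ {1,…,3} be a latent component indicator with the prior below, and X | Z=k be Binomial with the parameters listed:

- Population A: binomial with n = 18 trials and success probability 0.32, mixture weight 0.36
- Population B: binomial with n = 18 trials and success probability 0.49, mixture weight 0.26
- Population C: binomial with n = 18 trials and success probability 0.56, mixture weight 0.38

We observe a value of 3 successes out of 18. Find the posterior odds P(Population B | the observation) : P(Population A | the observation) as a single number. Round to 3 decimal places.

0.035

Posterior odds = (π_i f_i(x)) / (π_j f_j(x)); the normalising sum cancels.
Component likelihoods at x = 3 successes out of 18:
  p_A = C(18,3)·0.32^3·0.68^15 = 816·0.032768·0.0030735 = 0.0821814
  p_B = C(18,3)·0.49^3·0.51^15 = 816·0.117649·4.10726e-05 = 0.00394304
  p_C = C(18,3)·0.56^3·0.44^15 = 816·0.175616·4.48529e-06 = 0.000642753
Posterior odds = (π_B·p_B) / (π_A·p_A) = (0.26·0.00394304) / (0.36·0.0821814) = 0.00102519 / 0.0295853 ≈ 0.035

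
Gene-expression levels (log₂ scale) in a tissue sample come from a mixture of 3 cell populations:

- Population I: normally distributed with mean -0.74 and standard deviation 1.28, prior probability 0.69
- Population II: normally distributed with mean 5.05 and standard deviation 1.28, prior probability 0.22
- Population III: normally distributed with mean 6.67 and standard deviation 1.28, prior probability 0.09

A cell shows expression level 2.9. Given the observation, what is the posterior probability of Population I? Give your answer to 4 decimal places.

Apply Bayes' rule: the posterior for each component is proportional to its prior times its likelihood at x.
Normal densities:
  f_I = 0.00546574
  f_II = 0.0760417
  f_III = 0.00407359
Unnormalised posteriors:
  π_I·f_I = 0.69 × 0.00546574 = 0.00377136
  π_II·f_II = 0.22 × 0.0760417 = 0.0167292
  π_III·f_III = 0.09 × 0.00407359 = 0.000366623
Sum: 0.00377136 + 0.0167292 + 0.000366623 = 0.0208672
P(Population I | the observation) ≈ 0.1807

0.1807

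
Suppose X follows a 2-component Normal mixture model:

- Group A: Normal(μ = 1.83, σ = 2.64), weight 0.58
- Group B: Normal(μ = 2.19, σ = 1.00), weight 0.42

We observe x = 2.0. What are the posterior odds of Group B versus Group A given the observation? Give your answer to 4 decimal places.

Since P(k|x) ∝ π_k f_k(x), the posterior odds are π_i f_i(x) / (π_j f_j(x)).
Component likelihoods at x = 2.0:
  f_A = 0.150802
  f_B = 0.391806
0.164559 / 0.0874649 ≈ 1.8814

1.8814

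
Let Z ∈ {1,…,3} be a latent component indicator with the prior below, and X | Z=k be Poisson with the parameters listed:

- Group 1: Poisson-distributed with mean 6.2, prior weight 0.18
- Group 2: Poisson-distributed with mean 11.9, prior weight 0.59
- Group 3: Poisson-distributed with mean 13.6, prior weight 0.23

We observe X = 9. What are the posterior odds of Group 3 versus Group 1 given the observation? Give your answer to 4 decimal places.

The posterior odds equal the prior odds times the likelihood ratio: (P(Z=i)/P(Z=j))·(f_i(x)/f_j(x)).
Poisson probabilities:
  f_1 = 0.0757071
  f_2 = 0.0895479
  f_3 = 0.0544104
0.0125144 / 0.0136273 ≈ 0.9183

0.9183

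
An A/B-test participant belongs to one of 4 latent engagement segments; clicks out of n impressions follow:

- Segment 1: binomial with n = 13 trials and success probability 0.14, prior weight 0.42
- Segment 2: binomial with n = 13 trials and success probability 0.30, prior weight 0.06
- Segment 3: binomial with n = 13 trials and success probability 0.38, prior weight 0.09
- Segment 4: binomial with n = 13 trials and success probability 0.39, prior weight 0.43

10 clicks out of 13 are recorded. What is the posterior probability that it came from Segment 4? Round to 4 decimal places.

P(component k | x) = P(Z=k)·f_k(x) / marginal(x), where marginal(x) = Σ_j P(Z=j)·f_j(x).
Component likelihoods at x = 10 clicks out of 13:
  L_1 = C(13,10)·0.14^10·0.86^3 = 286·2.89255e-09·0.636056 = 5.26189e-07
  L_2 = C(13,10)·0.30^10·0.70^3 = 286·5.9049e-06·0.343 = 0.000579259
  L_3 = C(13,10)·0.38^10·0.62^3 = 286·6.27821e-05·0.238328 = 0.00427934
  L_4 = C(13,10)·0.39^10·0.61^3 = 286·8.14041e-05·0.226981 = 0.00528447
Prior × likelihood for each component:
  P(Z=1)·L_1 = 0.42 × 5.26189e-07 = 2.20999e-07
  P(Z=2)·L_2 = 0.06 × 0.000579259 = 3.47555e-05
  P(Z=3)·L_3 = 0.09 × 0.00427934 = 0.000385141
  P(Z=4)·L_4 = 0.43 × 0.00528447 = 0.00227232
Sum: 2.20999e-07 + 3.47555e-05 + 0.000385141 + 0.00227232 = 0.00269244
So the posterior for Segment 4 is 0.00227232 / 0.00269244 ≈ 0.8440.

0.8440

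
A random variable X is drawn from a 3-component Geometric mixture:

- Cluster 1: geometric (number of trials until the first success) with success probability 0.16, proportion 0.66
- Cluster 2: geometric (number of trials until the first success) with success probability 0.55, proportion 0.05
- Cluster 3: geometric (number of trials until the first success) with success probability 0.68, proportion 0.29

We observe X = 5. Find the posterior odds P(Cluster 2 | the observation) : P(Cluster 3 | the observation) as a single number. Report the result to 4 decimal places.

0.5454

The posterior odds equal the prior odds times the likelihood ratio: (π_i/π_j)·(f_i(x)/f_j(x)).
Evaluate each component's likelihood at the observed value:
  L_1 = 0.0796594
  L_2 = 0.0225534
  L_3 = 0.00713032
Posterior odds = (π_2·L_2) / (π_3·L_3) = (0.05·0.0225534) / (0.29·0.00713032) = 0.00112767 / 0.00206779 ≈ 0.5454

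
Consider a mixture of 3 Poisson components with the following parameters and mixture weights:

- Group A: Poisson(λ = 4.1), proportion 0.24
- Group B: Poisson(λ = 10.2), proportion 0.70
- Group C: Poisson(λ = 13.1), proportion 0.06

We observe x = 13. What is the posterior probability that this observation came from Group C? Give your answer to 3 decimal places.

P(component k | x) = π_k·f_k(x) / marginal(x), where marginal(x) = Σ_j π_j·f_j(x).
Poisson probabilities:
  p_A = 0.000246208
  p_B = 0.0772179
  p_C = 0.109898
Weight by the priors:
  π_A·p_A = 0.24 × 0.000246208 = 5.909e-05
  π_B·p_B = 0.70 × 0.0772179 = 0.0540526
  π_C·p_C = 0.06 × 0.109898 = 0.00659387
Marginal: 5.909e-05 + 0.0540526 + 0.00659387 = 0.0607055
Responsibility of Group C: 0.00659387 / 0.0607055 ≈ 0.109

0.109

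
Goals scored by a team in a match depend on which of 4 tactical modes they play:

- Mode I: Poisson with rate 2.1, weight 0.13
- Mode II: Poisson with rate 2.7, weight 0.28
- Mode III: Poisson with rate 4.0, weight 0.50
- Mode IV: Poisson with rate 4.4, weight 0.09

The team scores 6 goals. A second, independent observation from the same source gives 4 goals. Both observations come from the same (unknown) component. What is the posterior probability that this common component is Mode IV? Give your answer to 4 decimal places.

0.1524

P(component k | x) = w_k·f_k(x) / marginal(x), where marginal(x) = Σ_j w_j·f_j(x).
Since both observations come from the same component, the likelihood for component k is f_k(x₁)·f_k(x₂).
  p_I = [e^(−2.1)·2.1^6/6! = 0.014587] × [0.099231] = 0.00144748
  p_II = [e^(−2.7)·2.7^6/6! = 0.0361622] × [0.148816] = 0.0053815
  p_III = [e^(−4.0)·4.0^6/6! = 0.104196] × [0.195367] = 0.0203564
  p_IV = [e^(−4.4)·4.4^6/6! = 0.123734] × [0.191736] = 0.0237242
Prior × likelihood for each component:
  w_I·p_I = 0.13 × 0.00144748 = 0.000188172
  w_II·p_II = 0.28 × 0.0053815 = 0.00150682
  w_III·p_III = 0.50 × 0.0203564 = 0.0101782
  w_IV·p_IV = 0.09 × 0.0237242 = 0.00213518
Normaliser: 0.000188172 + 0.00150682 + 0.0101782 + 0.00213518 = 0.0140084
P(Mode IV | x₁, x₂) = 0.00213518 / 0.0140084 ≈ 0.1524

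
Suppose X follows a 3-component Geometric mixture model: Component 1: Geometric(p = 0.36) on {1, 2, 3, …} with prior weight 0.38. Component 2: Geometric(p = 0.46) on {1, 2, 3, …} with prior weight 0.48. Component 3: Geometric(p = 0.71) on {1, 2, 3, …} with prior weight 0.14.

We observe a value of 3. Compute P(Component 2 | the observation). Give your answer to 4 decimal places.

0.5000

Posterior ∝ prior × likelihood, so P(k | x) ∝ π_k f_k(x); normalise over all components.
Evaluate each component's likelihood at the observed value:
  p_1 = 0.36·(1−0.36)^2 = 0.36·0.4096 = 0.147456
  p_2 = 0.46·(1−0.46)^2 = 0.46·0.2916 = 0.134136
  p_3 = 0.71·(1−0.71)^2 = 0.71·0.0841 = 0.059711
Unnormalised posteriors:
  π_1·p_1 = 0.38 × 0.147456 = 0.0560333
  π_2·p_2 = 0.48 × 0.134136 = 0.0643853
  π_3·p_3 = 0.14 × 0.059711 = 0.00835954
Denominator: 0.0560333 + 0.0643853 + 0.00835954 = 0.128778
P(Component 2 | 3) ≈ 0.5000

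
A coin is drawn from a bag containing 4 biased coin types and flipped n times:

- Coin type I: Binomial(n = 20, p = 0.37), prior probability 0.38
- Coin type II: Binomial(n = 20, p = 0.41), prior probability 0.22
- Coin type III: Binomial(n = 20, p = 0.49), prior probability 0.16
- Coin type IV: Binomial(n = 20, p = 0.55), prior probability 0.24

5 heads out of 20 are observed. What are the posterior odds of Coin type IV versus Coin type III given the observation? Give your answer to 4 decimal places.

Posterior odds = (w_i f_i(x)) / (w_j f_j(x)); the normalising sum cancels.
Component likelihoods at x = 5 heads out of 20:
  p_I = 0.10509
  p_II = 0.0656362
  p_III = 0.0179877
  p_IV = 0.00490281
0.00117667 / 0.00287804 ≈ 0.4088

0.4088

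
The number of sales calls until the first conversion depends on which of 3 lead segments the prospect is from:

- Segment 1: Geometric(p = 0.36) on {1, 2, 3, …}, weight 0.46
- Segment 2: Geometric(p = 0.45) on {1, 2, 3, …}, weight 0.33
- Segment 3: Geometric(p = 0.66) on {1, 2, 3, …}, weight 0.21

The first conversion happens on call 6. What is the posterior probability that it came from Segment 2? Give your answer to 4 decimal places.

0.2887

P(component k | x) = π_k·f_k(x) / marginal(x), where marginal(x) = Σ_j π_j·f_j(x).
Component likelihoods at x = 6:
  p_1 = 0.0386547
  p_2 = 0.0226478
  p_3 = 0.00299874
Prior × likelihood for each component:
  π_1·p_1 = 0.46 × 0.0386547 = 0.0177812
  π_2·p_2 = 0.33 × 0.0226478 = 0.00747377
  π_3·p_3 = 0.21 × 0.00299874 = 0.000629735
Denominator: 0.0177812 + 0.00747377 + 0.000629735 = 0.0258847
Responsibility of Segment 2: 0.00747377 / 0.0258847 ≈ 0.2887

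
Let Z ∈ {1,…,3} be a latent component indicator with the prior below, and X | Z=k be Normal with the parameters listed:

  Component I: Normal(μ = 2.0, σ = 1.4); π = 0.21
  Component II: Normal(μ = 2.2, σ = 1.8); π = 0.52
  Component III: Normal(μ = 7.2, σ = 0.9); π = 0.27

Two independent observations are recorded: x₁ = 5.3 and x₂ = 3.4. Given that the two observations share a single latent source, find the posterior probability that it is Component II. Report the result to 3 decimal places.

P(component k | x) = w_k·f_k(x) / marginal(x), where marginal(x) = Σ_j w_j·f_j(x).
Since both observations come from the same component, the likelihood for component k is f_k(x₁)·f_k(x₂).
  p_I = [0.0177127] × [0.172836] = 0.0030614
  p_II = [0.0503] × [0.177471] = 0.0089268
  p_III = [0.0477406] × [5.96415e-05] = 2.84732e-06
Prior × likelihood for each component:
  w_I·p_I = 0.21 × 0.0030614 = 0.000642894
  w_II·p_II = 0.52 × 0.0089268 = 0.00464194
  w_III·p_III = 0.27 × 2.84732e-06 = 7.68777e-07
Denominator: 0.000642894 + 0.00464194 + 7.68777e-07 = 0.0052856
P(Component II | data) = 0.00464194 / 0.0052856 ≈ 0.878

0.878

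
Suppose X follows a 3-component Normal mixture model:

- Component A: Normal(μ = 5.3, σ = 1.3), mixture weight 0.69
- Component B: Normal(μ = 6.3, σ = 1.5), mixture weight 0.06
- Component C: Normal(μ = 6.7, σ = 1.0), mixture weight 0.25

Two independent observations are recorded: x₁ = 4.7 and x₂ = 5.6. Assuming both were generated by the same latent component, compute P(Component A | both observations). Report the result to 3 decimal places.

0.918

The responsibility of component k is w_k f_k(x) divided by Σ_j w_j f_j(x).
Since both observations come from the same component, the likelihood for component k is f_k(x₁)·f_k(x₂).
  f_A = [(1/(1.3·√(2π)))·exp(−(4.7−5.3)²/(2·1.3²)) = 0.306879·exp(-0.10651) = 0.275874] × [0.298815] = 0.0824353
  f_B = [(1/(1.5·√(2π)))·exp(−(4.7−6.3)²/(2·1.5²)) = 0.265962·exp(-0.56889) = 0.150575] × [0.238522] = 0.0359155
  f_C = [(1/(1.0·√(2π)))·exp(−(4.7−6.7)²/(2·1.0²)) = 0.398942·exp(-2.00000) = 0.053991] × [0.217852] = 0.011762
Weight by the priors:
  w_A·f_A = 0.69 × 0.0824353 = 0.0568803
  w_B·f_B = 0.06 × 0.0359155 = 0.00215493
  w_C·f_C = 0.25 × 0.011762 = 0.00294051
Sum: 0.0568803 + 0.00215493 + 0.00294051 = 0.0619758
P(Component A | x₁, x₂) ≈ 0.918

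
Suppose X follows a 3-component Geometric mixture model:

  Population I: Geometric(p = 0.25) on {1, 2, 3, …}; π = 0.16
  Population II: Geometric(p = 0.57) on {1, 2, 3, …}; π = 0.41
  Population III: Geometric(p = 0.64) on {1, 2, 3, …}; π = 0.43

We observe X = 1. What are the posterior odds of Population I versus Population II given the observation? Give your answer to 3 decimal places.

0.171

Posterior odds = (P(Z=i) f_i(x)) / (P(Z=j) f_j(x)); the normalising sum cancels.
Geometric probabilities:
  f_I = 0.25
  f_II = 0.57
  f_III = 0.64
0.04 / 0.2337 ≈ 0.171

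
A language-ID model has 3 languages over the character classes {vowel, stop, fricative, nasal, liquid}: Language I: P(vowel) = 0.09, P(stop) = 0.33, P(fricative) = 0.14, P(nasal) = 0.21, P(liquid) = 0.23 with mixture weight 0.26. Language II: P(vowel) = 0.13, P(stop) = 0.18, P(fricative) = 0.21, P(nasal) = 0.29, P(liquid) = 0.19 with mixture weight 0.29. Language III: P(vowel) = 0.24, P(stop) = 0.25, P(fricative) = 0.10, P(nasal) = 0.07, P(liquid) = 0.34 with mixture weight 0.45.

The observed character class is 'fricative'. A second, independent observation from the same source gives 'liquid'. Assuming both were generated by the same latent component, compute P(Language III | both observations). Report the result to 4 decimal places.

0.4341

The responsibility of component k is π_k f_k(x) divided by Σ_j π_j f_j(x).
Since both observations come from the same component, the likelihood for component k is f_k(x₁)·f_k(x₂).
  p_I = [0.14] × [0.23] = 0.0322
  p_II = [0.21] × [0.19] = 0.0399
  p_III = [0.1] × [0.34] = 0.034
Weight by the priors:
  π_I·p_I = 0.26 × 0.0322 = 0.008372
  π_II·p_II = 0.29 × 0.0399 = 0.011571
  π_III·p_III = 0.45 × 0.034 = 0.0153
Marginal: 0.008372 + 0.011571 + 0.0153 = 0.035243
So the posterior for Language III is 0.0153 / 0.035243 ≈ 0.4341.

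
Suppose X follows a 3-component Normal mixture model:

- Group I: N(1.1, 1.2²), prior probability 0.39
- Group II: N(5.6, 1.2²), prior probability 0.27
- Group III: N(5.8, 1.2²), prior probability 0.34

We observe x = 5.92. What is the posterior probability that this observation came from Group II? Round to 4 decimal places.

0.4350

Apply Bayes' rule: the posterior for each component is proportional to its prior times its likelihood at x.
Component likelihoods at x = 5.92:
  p_I = 0.000104318
  p_II = 0.320839
  p_III = 0.330794
Multiply by the mixture weights:
  P(Z=I)·p_I = 0.39 × 0.000104318 = 4.06841e-05
  P(Z=II)·p_II = 0.27 × 0.320839 = 0.0866265
  P(Z=III)·p_III = 0.34 × 0.330794 = 0.11247
Sum: 4.06841e-05 + 0.0866265 + 0.11247 = 0.199137
P(Group II | the observation) = 0.0866265 / 0.199137 ≈ 0.4350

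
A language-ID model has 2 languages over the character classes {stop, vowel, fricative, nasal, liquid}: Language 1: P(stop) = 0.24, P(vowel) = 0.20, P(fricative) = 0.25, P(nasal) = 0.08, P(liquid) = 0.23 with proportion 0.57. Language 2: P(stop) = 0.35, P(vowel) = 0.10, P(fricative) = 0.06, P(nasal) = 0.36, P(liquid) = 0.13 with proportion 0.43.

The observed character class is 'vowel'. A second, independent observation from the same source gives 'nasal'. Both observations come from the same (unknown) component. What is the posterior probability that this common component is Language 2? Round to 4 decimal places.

0.6293

Apply Bayes' rule: the posterior for each component is proportional to its prior times its likelihood at x.
Since both observations come from the same component, the likelihood for component k is f_k(x₁)·f_k(x₂).
  f_1 = [0.2] × [0.08] = 0.016
  f_2 = [0.1] × [0.36] = 0.036
Unnormalised posteriors:
  π_1·f_1 = 0.57 × 0.016 = 0.00912
  π_2·f_2 = 0.43 × 0.036 = 0.01548
Marginal: 0.00912 + 0.01548 = 0.0246
P(Language 2 | data) ≈ 0.6293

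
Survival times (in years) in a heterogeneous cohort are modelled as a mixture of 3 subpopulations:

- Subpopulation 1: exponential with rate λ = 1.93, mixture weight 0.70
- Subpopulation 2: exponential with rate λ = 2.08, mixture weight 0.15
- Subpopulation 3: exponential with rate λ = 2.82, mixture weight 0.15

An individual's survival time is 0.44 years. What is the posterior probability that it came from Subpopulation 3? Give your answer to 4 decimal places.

P(component k | x) = π_k·f_k(x) / marginal(x), where marginal(x) = Σ_j π_j·f_j(x).
Exponential densities:
  L_1 = 0.825571
  L_2 = 0.832908
  L_3 = 0.815411
Unnormalised posteriors:
  π_1·L_1 = 0.70 × 0.825571 = 0.5779
  π_2·L_2 = 0.15 × 0.832908 = 0.124936
  π_3·L_3 = 0.15 × 0.815411 = 0.122312
Normaliser: 0.5779 + 0.124936 + 0.122312 = 0.825148
P(Subpopulation 3 | x) = 0.122312 / 0.825148 ≈ 0.1482

0.1482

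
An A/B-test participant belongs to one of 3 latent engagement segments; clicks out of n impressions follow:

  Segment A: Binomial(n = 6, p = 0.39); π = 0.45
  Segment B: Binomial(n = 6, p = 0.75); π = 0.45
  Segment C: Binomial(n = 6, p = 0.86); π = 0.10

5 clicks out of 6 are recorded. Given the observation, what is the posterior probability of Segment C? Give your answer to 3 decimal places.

By Bayes' theorem, P(k | x) = π_k f_k(x) / Σ_j π_j f_j(x).
Evaluate each component's likelihood at the observed value:
  p_A = 0.0330221
  p_B = 0.355957
  p_C = 0.395159
Weight by the priors:
  π_A·p_A = 0.45 × 0.0330221 = 0.0148599
  π_B·p_B = 0.45 × 0.355957 = 0.160181
  π_C·p_C = 0.10 × 0.395159 = 0.0395159
Evidence: 0.0148599 + 0.160181 + 0.0395159 = 0.214556
Responsibility of Segment C: 0.0395159 / 0.214556 ≈ 0.184

0.184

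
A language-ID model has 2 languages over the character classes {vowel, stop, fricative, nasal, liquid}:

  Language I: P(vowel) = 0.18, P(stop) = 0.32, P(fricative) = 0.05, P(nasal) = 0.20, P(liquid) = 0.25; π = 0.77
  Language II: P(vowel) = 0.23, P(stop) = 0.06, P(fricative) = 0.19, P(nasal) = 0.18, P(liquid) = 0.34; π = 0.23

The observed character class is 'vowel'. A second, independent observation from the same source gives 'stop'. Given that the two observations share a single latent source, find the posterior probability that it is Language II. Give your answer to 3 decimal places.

Posterior ∝ prior × likelihood, so P(k | x) ∝ w_k f_k(x); normalise over all components.
Since both observations come from the same component, the likelihood for component k is f_k(x₁)·f_k(x₂).
  f_I = [P(vowel | comp) = 0.18] × [0.32] = 0.0576
  f_II = [P(vowel | comp) = 0.23] × [0.06] = 0.0138
Unnormalised posteriors:
  w_I·f_I = 0.77 × 0.0576 = 0.044352
  w_II·f_II = 0.23 × 0.0138 = 0.003174
Sum: 0.044352 + 0.003174 = 0.047526
Responsibility of Language II: 0.003174 / 0.047526 ≈ 0.067

0.067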